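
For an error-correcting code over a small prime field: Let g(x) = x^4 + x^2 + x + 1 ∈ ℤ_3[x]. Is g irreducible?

Yes

Check for roots in ℤ_3: g(0) = 1; g(1) = 1; g(2) = 2.
No roots, so no linear factors.
Monic irreducibles of degree 2 over GF(3): x^2 + 1, x^2 + x + 2, x^2 + 2x + 2.
None of them divide g (all give nonzero remainder).
No irreducible factor of degree ≤ 2 exists, so g is irreducible over GF(3).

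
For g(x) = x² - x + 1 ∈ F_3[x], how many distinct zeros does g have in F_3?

1

Evaluate at each of the 3 elements of F_3:
g(0) = 1; g(1) = 1; g(2) = 0 → root.
Roots: {2}.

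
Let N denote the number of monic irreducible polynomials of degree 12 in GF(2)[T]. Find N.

x^(2^12) − x is the product of all monic irreducibles of degree dividing 12; Möbius inversion gives N = (1/12) Σ μ(12/d)·2^d.
Divisors of 12: 1, 2, 3, 4, 6, 12; μ(12/d) for each: 0, 1, 0, -1, -1, 1.
Σ = 2^2 − 2^4 − 2^6 + 2^12 = 4020.
N = 4020/12 = 335.

335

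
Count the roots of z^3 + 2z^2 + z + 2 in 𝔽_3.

Write h(z) = z^3 + 2z^2 + z + 2.
Evaluate at each of the 3 elements of 𝔽_3:
h(0) = 2; h(1) = 0 → root; h(2) = 2.
Roots: {1}.

1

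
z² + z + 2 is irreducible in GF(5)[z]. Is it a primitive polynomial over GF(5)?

Yes

Write f(z) = z² + z + 2.
|GF(5^2)^×| = 5^2 − 1 = 24. Prime factorization: 24 = 2^3·3.
f is primitive ⇔ z has order 24 in GF(5)[z]/(f), i.e. z^(24/q) ≠ 1 for each prime q | 24.
z^(12) mod f = 4.
z^(8) mod f = 3z + 1.
None equal 1, so z has full order 24; f is primitive.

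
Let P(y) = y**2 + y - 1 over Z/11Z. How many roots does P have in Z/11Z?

2

Evaluate at each of the 11 elements of Z/11Z:
P(0) = 10; P(1) = 1; P(2) = 5; P(3) = 0 → root; P(4) = 8; P(5) = 7; P(6) = 8; P(7) = 0 → root; P(8) = 5; P(9) = 1; P(10) = 10.
Roots: {3, 7}.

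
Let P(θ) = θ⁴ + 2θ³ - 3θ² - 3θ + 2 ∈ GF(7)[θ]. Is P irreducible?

Check for roots in GF(7): P(0) = 2; P(1) = 6; P(2) = 2; P(3) = 3; P(4) = 4; P(5) = 3; P(6) = 1.
No roots, so no linear factors.
Degree-2 irreducible divisors: test the 21 monic irreducibles of degree 2 over GF(7).
None of them divide P (all give nonzero remainder).
No irreducible factor of degree ≤ 2 exists, so P is irreducible over GF(7).

Yes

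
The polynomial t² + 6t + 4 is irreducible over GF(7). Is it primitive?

Write f(t) = t² + 6t + 4.
|GF(7^2)^×| = 7^2 − 1 = 48. Prime factorization: 48 = 2^4·3.
f is primitive ⇔ t has order 48 in GF(7)[t]/(f), i.e. t^(48/q) ≠ 1 for each prime q | 48.
t^(24) mod f = 1
t^(16) mod f = 2.
Since t^(24) = 1, the order of t divides 24 < 48; not primitive.

No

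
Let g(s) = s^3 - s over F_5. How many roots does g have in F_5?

3

Evaluate at each of the 5 elements of F_5:
g(0) = 0 → root; g(1) = 0 → root; g(2) = 1; g(3) = 4; g(4) = 0 → root.
Roots: {0, 1, 4}.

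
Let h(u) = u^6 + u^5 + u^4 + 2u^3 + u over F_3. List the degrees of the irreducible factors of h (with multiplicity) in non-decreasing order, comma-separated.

Roots in F_3: h(0) = 0 → root; h(1) = 0 → root; h(2) = 1.
Linear factors from roots: (u), (u + 2).
Complete factorization: h(u) = (u)·(u + 2)·(u^2 + 1)·(u^2 + 2u + 2).
Factor degrees with multiplicity: 1 + 1 + 2 + 2 = 6.

1, 1, 2, 2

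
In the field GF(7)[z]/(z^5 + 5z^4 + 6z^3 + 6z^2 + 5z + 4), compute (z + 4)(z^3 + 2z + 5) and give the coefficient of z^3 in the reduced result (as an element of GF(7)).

4

Multiply in GF(7)[z]: (z + 4)·(z^3 + 2z + 5) = z^4 + 4z^3 + 2z^2 + 6z + 6.
Reduced: z^4 + 4z^3 + 2z^2 + 6z + 6.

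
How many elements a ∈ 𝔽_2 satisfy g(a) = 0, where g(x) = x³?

1

Evaluate at each of the 2 elements of 𝔽_2:
g(0) = 0 → root; g(1) = 1.
Roots: {0}.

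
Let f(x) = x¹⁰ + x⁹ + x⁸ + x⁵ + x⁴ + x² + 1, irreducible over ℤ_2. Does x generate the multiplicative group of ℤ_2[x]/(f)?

No

|GF(2^10)^×| = 2^10 − 1 = 1023. Prime factorization: 1023 = 3·11·31.
f is primitive ⇔ x has order 1023 in GF(2)[x]/(f), i.e. x^(1023/q) ≠ 1 for each prime q | 1023.
x^(341) mod f = 1
x^(93) mod f = x⁸ + x⁵ + x³ + x² + x.
x^(33) mod f = x⁸ + x⁶ + x² + 1.
Since x^(341) = 1, the order of x divides 341 < 1023; not primitive.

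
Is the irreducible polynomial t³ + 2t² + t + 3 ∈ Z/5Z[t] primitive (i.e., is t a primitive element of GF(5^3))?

Yes

Write f(t) = t³ + 2t² + t + 3.
|GF(5^3)^×| = 5^3 − 1 = 124. Prime factorization: 124 = 2^2·31.
f is primitive ⇔ t has order 124 in GF(5)[t]/(f), i.e. t^(124/q) ≠ 1 for each prime q | 124.
t^(62) mod f = 4.
t^(4) mod f = 3t² + 4t + 1.
None equal 1, so t has full order 124; f is primitive.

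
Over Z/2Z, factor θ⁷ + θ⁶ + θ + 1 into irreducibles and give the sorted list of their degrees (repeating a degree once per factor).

Write f(θ) = θ⁷ + θ⁶ + θ + 1.
Roots in Z/2Z: f(0) = 1; f(1) = 0 → root.
Linear factors from roots: (θ + 1).
Complete factorization: f(θ) = (θ + 1)^3·(θ² + θ + 1)^2.
Factor degrees with multiplicity: 1 + 1 + 1 + 2 + 2 = 7.

1, 1, 1, 2, 2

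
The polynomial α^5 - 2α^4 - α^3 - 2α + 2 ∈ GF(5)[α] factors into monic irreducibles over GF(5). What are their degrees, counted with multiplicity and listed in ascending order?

1, 1, 1, 2

Write f(α) = α^5 - 2α^4 - α^3 - 2α + 2.
Roots in GF(5): f(0) = 2; f(1) = 3; f(2) = 0 → root; f(3) = 0 → root; f(4) = 2.
Linear factors from roots: (α - 2), (α + 2).
Complete factorization: f(α) = (α - 2)·(α + 2)^2·(α^2 + α + 1).
Factor degrees with multiplicity: 1 + 1 + 1 + 2 = 5.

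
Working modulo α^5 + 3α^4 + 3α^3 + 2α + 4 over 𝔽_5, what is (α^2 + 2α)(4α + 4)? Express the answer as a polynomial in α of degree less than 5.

Multiply in 𝔽_5[α]: (α^2 + 2α)·(4α + 4) = 4α^3 + 2α^2 + 3α.
Reduced: 4α^3 + 2α^2 + 3α.

4α^3 + 2α^2 + 3α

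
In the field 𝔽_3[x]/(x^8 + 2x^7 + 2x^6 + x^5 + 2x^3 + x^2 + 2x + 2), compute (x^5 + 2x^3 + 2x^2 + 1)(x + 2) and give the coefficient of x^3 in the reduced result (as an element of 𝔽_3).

Multiply in 𝔽_3[x]: (x^5 + 2x^3 + 2x^2 + 1)·(x + 2) = x^6 + 2x^5 + 2x^4 + x^2 + x + 2.
Reduced: x^6 + 2x^5 + 2x^4 + x^2 + x + 2.

0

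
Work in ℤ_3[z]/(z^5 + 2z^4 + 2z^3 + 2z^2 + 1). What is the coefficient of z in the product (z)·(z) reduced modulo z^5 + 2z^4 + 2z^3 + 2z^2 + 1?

0

Multiply in ℤ_3[z]: (z)·(z) = z^2.
Reduced: z^2.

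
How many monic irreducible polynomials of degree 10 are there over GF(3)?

5880

By the necklace-counting formula, N_3(10) = (1/10) Σ_{d|10} μ(10/d)·3^d.
Divisors of 10: 1, 2, 5, 10; μ(10/d) for each: 1, -1, -1, 1.
Σ = 3^1 − 3^2 − 3^5 + 3^10 = 58800.
N = 58800/10 = 5880.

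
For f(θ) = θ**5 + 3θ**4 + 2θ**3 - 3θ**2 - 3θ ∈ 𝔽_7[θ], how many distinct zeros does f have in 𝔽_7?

4

Evaluate at each of the 7 elements of 𝔽_7:
f(0) = 0 → root; f(1) = 0 → root; f(2) = 1; f(3) = 0 → root; f(4) = 5; f(5) = 1; f(6) = 0 → root.
Roots: {0, 1, 3, 6}.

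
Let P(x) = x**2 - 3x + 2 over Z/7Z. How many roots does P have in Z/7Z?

2

Evaluate at each of the 7 elements of Z/7Z:
P(0) = 2; P(1) = 0 → root; P(2) = 0 → root; P(3) = 2; P(4) = 6; P(5) = 5; P(6) = 6.
Roots: {1, 2}.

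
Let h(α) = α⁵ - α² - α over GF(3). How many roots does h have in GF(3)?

Evaluate at each of the 3 elements of GF(3):
h(0) = 0 → root; h(1) = 2; h(2) = 2.
Roots: {0}.

1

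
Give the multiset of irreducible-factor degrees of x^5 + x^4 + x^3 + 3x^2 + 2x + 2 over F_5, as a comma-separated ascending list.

1, 1, 3

Write h(x) = x^5 + x^4 + x^3 + 3x^2 + 2x + 2.
Roots in F_5: h(0) = 2; h(1) = 0 → root; h(2) = 4; h(3) = 1; h(4) = 2.
Linear factors from roots: (x + 4).
Complete factorization: h(x) = (x + 4)^2·(x^3 + 3x^2 + x + 2).
Factor degrees with multiplicity: 1 + 1 + 3 = 5.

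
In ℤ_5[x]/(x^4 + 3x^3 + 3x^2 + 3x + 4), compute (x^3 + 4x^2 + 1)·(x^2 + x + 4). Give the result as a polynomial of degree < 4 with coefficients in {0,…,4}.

4x^3 + 3x^2 + x + 1

Multiply in ℤ_5[x]: (x^3 + 4x^2 + 1)·(x^2 + x + 4) = x^5 + 3x^3 + 2x^2 + x + 4.
Reduce using x^4 ≡ 2x^3 + 2x^2 + 2x + 1 (mod x^4 + 3x^3 + 3x^2 + 3x + 4).
Reduced: 4x^3 + 3x^2 + x + 1.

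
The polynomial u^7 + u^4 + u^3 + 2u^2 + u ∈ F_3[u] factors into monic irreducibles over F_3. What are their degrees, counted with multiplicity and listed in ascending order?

Write h(u) = u^7 + u^4 + u^3 + 2u^2 + u.
Roots in F_3: h(0) = 0 → root; h(1) = 0 → root; h(2) = 0 → root.
Linear factors from roots: (u), (u + 2), (u + 1).
Complete factorization: h(u) = (u)·(u + 2)·(u + 1)^2·(u^3 + 2u^2 + 2u + 2).
Factor degrees with multiplicity: 1 + 1 + 1 + 1 + 3 = 7.

1, 1, 1, 1, 3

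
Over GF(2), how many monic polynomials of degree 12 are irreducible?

By the necklace-counting formula, N_2(12) = (1/12) Σ_{d|12} μ(12/d)·2^d.
Divisors of 12: 1, 2, 3, 4, 6, 12; μ(12/d) for each: 0, 1, 0, -1, -1, 1.
Σ = 2^2 − 2^4 − 2^6 + 2^12 = 4020.
N = 4020/12 = 335.

335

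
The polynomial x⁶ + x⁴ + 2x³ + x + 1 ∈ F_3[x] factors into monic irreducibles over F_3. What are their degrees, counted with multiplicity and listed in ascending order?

1, 1, 1, 1, 2

Write f(x) = x⁶ + x⁴ + 2x³ + x + 1.
Roots in F_3: f(0) = 1; f(1) = 0 → root; f(2) = 0 → root.
Linear factors from roots: (x + 2), (x + 1).
Complete factorization: f(x) = (x + 2)·(x + 1)^3·(x² + x + 2).
Factor degrees with multiplicity: 1 + 1 + 1 + 1 + 2 = 6.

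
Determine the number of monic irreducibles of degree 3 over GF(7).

112

By the necklace-counting formula, N_7(3) = (1/3) Σ_{d|3} μ(3/d)·7^d.
Divisors of 3: 1, 3; μ(3/d) for each: -1, 1.
Σ = − 7^1 + 7^3 = 336.
N = 336/3 = 112.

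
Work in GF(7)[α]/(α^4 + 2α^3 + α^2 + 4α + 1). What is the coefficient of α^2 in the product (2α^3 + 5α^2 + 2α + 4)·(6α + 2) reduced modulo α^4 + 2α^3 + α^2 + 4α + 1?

3

Multiply in GF(7)[α]: (2α^3 + 5α^2 + 2α + 4)·(6α + 2) = 5α^4 + 6α^3 + α^2 + 1.
Reduce using α^4 ≡ 5α^3 + 6α^2 + 3α + 6 (mod α^4 + 2α^3 + α^2 + 4α + 1).
Reduced: 3α^3 + 3α^2 + α + 3.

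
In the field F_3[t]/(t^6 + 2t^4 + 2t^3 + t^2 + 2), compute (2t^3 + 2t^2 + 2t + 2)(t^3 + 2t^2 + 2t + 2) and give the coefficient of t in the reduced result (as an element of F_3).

Multiply in F_3[t]: (2t^3 + 2t^2 + 2t + 2)·(t^3 + 2t^2 + 2t + 2) = 2t^6 + t^4 + 2t^3 + 2t + 1.
Reduce using t^6 ≡ t^4 + t^3 + 2t^2 + 1 (mod t^6 + 2t^4 + 2t^3 + t^2 + 2).
Reduced: t^3 + t^2 + 2t.

2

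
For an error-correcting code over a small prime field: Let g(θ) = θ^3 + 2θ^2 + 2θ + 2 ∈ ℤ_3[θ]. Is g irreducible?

Check for roots in ℤ_3: g(0) = 2; g(1) = 1; g(2) = 1.
No roots. A degree-3 polynomial over a field with no linear factor is irreducible.

Yes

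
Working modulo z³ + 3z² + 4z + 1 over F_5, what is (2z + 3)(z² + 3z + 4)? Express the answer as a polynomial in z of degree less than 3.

Multiply in F_5[z]: (2z + 3)·(z² + 3z + 4) = 2z³ + 4z² + 2z + 2.
Reduce using z³ ≡ 2z² + z + 4 (mod z³ + 3z² + 4z + 1).
Reduced: 3z² + 4z.

3z^2 + 4z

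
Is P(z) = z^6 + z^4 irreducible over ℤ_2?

No

Check for roots in ℤ_2: P(0) = 0 → root; P(1) = 0 → root.
P(0) = 0, so (z) divides P(z); P is reducible.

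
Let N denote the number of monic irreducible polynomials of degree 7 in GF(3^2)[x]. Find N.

Gauss's count: N_{9}(7) = (1/7) Σ_{d|7} μ(7/d)·9^d.
Divisors of 7: 1, 7; μ(7/d) for each: -1, 1.
Σ = − 9^1 + 9^7 = 4782960.
N = 4782960/7 = 683280.

683280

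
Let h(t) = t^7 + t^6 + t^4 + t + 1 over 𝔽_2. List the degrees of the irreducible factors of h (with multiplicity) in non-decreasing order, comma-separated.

7

Roots in 𝔽_2: h(0) = 1; h(1) = 1.
Complete factorization: h(t) = (t^7 + t^6 + t^4 + t + 1).
Factor degrees with multiplicity: 7 = 7.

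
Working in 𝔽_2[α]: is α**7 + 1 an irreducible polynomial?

Write m(α) = α**7 + 1.
Check for roots in 𝔽_2: m(0) = 1; m(1) = 0 → root.
m(1) = 0, so (α − 1) divides m(α); m is reducible.

No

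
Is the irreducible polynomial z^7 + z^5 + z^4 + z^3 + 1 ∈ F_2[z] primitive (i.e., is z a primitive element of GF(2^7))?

Yes

Write f(z) = z^7 + z^5 + z^4 + z^3 + 1.
|GF(2^7)^×| = 2^7 − 1 = 127. Prime factorization: 127 = 127.
f is primitive ⇔ z has order 127 in GF(2)[z]/(f), i.e. z^(127/q) ≠ 1 for each prime q | 127.
z^(1) mod f = z.
None equal 1, so z has full order 127; f is primitive.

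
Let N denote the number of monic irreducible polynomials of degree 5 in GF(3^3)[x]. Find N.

x^(27^5) − x is the product of all monic irreducibles of degree dividing 5; Möbius inversion gives N = (1/5) Σ μ(5/d)·27^d.
Divisors of 5: 1, 5; μ(5/d) for each: -1, 1.
Σ = − 27^1 + 27^5 = 14348880.
N = 14348880/5 = 2869776.

2869776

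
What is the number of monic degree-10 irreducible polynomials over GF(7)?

28245840

x^(7^10) − x is the product of all monic irreducibles of degree dividing 10; Möbius inversion gives N = (1/10) Σ μ(10/d)·7^d.
Divisors of 10: 1, 2, 5, 10; μ(10/d) for each: 1, -1, -1, 1.
Σ = 7^1 − 7^2 − 7^5 + 7^10 = 282458400.
N = 282458400/10 = 28245840.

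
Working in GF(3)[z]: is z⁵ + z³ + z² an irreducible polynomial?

No

Write P(z) = z⁵ + z³ + z².
Check for roots in GF(3): P(0) = 0 → root; P(1) = 0 → root; P(2) = 2.
P(0) = 0, so (z) divides P(z); P is reducible.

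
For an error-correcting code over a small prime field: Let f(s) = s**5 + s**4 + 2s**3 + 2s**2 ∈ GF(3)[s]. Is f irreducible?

No

Check for roots in GF(3): f(0) = 0 → root; f(1) = 0 → root; f(2) = 0 → root.
f(0) = 0, so (s) divides f(s); f is reducible.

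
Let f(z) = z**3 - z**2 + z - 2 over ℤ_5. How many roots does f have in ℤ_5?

1

Evaluate at each of the 5 elements of ℤ_5:
f(0) = 3; f(1) = 4; f(2) = 4; f(3) = 4; f(4) = 0 → root.
Roots: {4}.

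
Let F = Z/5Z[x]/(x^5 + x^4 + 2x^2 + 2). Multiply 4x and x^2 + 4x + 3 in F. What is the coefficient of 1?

0

Multiply in Z/5Z[x]: (4x)·(x^2 + 4x + 3) = 4x^3 + x^2 + 2x.
Reduced: 4x^3 + x^2 + 2x.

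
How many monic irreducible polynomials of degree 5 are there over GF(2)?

By the necklace-counting formula, N_2(5) = (1/5) Σ_{d|5} μ(5/d)·2^d.
Divisors of 5: 1, 5; μ(5/d) for each: -1, 1.
Σ = − 2^1 + 2^5 = 30.
N = 30/5 = 6.

6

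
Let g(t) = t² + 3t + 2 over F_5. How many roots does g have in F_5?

2

Evaluate at each of the 5 elements of F_5:
g(0) = 2; g(1) = 1; g(2) = 2; g(3) = 0 → root; g(4) = 0 → root.
Roots: {3, 4}.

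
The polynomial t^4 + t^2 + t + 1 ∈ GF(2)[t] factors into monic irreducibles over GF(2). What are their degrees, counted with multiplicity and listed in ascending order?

Write g(t) = t^4 + t^2 + t + 1.
Roots in GF(2): g(0) = 1; g(1) = 0 → root.
Linear factors from roots: (t + 1).
Complete factorization: g(t) = (t + 1)·(t^3 + t^2 + 1).
Factor degrees with multiplicity: 1 + 3 = 4.

1, 3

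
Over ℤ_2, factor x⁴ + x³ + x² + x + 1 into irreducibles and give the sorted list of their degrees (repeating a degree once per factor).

Write f(x) = x⁴ + x³ + x² + x + 1.
Roots in ℤ_2: f(0) = 1; f(1) = 1.
Complete factorization: f(x) = (x⁴ + x³ + x² + x + 1).
Factor degrees with multiplicity: 4 = 4.

4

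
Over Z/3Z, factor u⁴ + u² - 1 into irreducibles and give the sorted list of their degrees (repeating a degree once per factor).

4

Write h(u) = u⁴ + u² - 1.
Roots in Z/3Z: h(0) = 2; h(1) = 1; h(2) = 1.
Complete factorization: h(u) = (u⁴ + u² - 1).
Factor degrees with multiplicity: 4 = 4.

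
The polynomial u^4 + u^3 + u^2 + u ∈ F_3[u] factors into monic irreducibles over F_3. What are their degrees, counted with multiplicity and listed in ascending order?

1, 1, 2

Write f(u) = u^4 + u^3 + u^2 + u.
Roots in F_3: f(0) = 0 → root; f(1) = 1; f(2) = 0 → root.
Linear factors from roots: (u), (u + 1).
Complete factorization: f(u) = (u)·(u + 1)·(u^2 + 1).
Factor degrees with multiplicity: 1 + 1 + 2 = 4.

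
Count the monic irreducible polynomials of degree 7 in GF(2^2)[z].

2340

The number of monic irreducibles of degree 7 over GF(4) is (1/7)·Σ_{d∣7} μ(7/d) 4^d.
Divisors of 7: 1, 7; μ(7/d) for each: -1, 1.
Σ = − 4^1 + 4^7 = 16380.
N = 16380/7 = 2340.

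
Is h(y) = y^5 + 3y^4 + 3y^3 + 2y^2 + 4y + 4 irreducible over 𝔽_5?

Check for roots in 𝔽_5: h(0) = 4; h(1) = 2; h(2) = 4; h(3) = 1; h(4) = 1.
No roots, so no linear factors.
Degree-2 irreducible divisors: test the 10 monic irreducibles of degree 2 over GF(5).
None of them divide h (all give nonzero remainder).
No irreducible factor of degree ≤ 2 exists, so h is irreducible over GF(5).

Yes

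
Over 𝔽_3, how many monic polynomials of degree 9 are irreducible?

The number of monic irreducibles of degree 9 over GF(3) is (1/9)·Σ_{d∣9} μ(9/d) 3^d.
Divisors of 9: 1, 3, 9; μ(9/d) for each: 0, -1, 1.
Σ = − 3^3 + 3^9 = 19656.
N = 19656/9 = 2184.

2184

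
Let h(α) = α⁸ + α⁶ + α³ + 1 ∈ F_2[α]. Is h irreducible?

Check for roots in F_2: h(0) = 1; h(1) = 0 → root.
h(1) = 0, so (α − 1) divides h(α); h is reducible.

No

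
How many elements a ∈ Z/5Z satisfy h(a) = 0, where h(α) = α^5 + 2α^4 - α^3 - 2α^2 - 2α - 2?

1

Evaluate at each of the 5 elements of Z/5Z:
h(0) = 3; h(1) = 1; h(2) = 2; h(3) = 2; h(4) = 0 → root.
Roots: {4}.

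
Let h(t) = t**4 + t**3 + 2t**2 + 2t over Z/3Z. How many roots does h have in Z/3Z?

3

Evaluate at each of the 3 elements of Z/3Z:
h(0) = 0 → root; h(1) = 0 → root; h(2) = 0 → root.
Roots: {0, 1, 2}.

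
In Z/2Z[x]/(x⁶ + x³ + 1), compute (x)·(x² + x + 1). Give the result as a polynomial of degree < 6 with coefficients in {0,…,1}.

x^3 + x^2 + x

Multiply in Z/2Z[x]: (x)·(x² + x + 1) = x³ + x² + x.
Reduced: x³ + x² + x.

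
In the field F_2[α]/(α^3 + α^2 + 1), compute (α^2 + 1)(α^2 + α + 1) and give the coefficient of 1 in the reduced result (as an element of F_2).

1

Multiply in F_2[α]: (α^2 + 1)·(α^2 + α + 1) = α^4 + α^3 + α + 1.
Reduce using α^3 ≡ α^2 + 1 (mod α^3 + α^2 + 1).
Reduced: 1.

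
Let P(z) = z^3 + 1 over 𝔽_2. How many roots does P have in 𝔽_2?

1

Evaluate at each of the 2 elements of 𝔽_2:
P(0) = 1; P(1) = 0 → root.
Roots: {1}.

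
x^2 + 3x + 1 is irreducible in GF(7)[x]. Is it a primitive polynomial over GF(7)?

No

Write f(x) = x^2 + 3x + 1.
|GF(7^2)^×| = 7^2 − 1 = 48. Prime factorization: 48 = 2^4·3.
f is primitive ⇔ x has order 48 in GF(7)[x]/(f), i.e. x^(48/q) ≠ 1 for each prime q | 48.
x^(24) mod f = 1
x^(16) mod f = 1
Since x^(24) = 1, the order of x divides 24 < 48; not primitive.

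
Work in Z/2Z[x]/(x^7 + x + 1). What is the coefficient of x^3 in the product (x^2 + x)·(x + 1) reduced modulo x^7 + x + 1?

Multiply in Z/2Z[x]: (x^2 + x)·(x + 1) = x^3 + x.
Reduced: x^3 + x.

1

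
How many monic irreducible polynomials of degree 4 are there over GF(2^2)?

By the necklace-counting formula, N_4(4) = (1/4) Σ_{d|4} μ(4/d)·4^d.
Divisors of 4: 1, 2, 4; μ(4/d) for each: 0, -1, 1.
Σ = − 4^2 + 4^4 = 240.
N = 240/4 = 60.

60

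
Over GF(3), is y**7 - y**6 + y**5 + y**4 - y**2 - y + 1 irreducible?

Write h(y) = y**7 - y**6 + y**5 + y**4 - y**2 - y + 1.
Check for roots in GF(3): h(0) = 1; h(1) = 1; h(2) = 2.
No roots, so no linear factors.
Monic irreducibles of degree 2 over GF(3): y**2 + 1, y**2 + y - 1, y**2 - y - 1.
None of them divide h (all give nonzero remainder).
Degree-3 irreducible divisors: test the 8 monic irreducibles of degree 3 over GF(3).
None of them divide h (all give nonzero remainder).
No irreducible factor of degree ≤ 3 exists, so h is irreducible over GF(3).

Yes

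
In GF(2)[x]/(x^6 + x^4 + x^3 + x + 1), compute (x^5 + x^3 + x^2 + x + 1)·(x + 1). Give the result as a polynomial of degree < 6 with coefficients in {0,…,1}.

x^5 + x^3 + x

Multiply in GF(2)[x]: (x^5 + x^3 + x^2 + x + 1)·(x + 1) = x^6 + x^5 + x^4 + 1.
Reduce using x^6 ≡ x^4 + x^3 + x + 1 (mod x^6 + x^4 + x^3 + x + 1).
Reduced: x^5 + x^3 + x.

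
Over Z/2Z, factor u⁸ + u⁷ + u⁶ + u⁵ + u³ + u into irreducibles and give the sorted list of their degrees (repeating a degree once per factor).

1, 1, 1, 2, 3

Write g(u) = u⁸ + u⁷ + u⁶ + u⁵ + u³ + u.
Roots in Z/2Z: g(0) = 0 → root; g(1) = 0 → root.
Linear factors from roots: (u), (u + 1).
Complete factorization: g(u) = (u)·(u + 1)^2·(u² + u + 1)·(u³ + u + 1).
Factor degrees with multiplicity: 1 + 1 + 1 + 2 + 3 = 8.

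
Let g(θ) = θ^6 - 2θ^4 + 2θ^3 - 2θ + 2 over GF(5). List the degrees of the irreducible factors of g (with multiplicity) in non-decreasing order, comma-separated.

Roots in GF(5): g(0) = 2; g(1) = 1; g(2) = 1; g(3) = 2; g(4) = 1.
Complete factorization: g(θ) = (θ^6 - 2θ^4 + 2θ^3 - 2θ + 2).
Factor degrees with multiplicity: 6 = 6.

6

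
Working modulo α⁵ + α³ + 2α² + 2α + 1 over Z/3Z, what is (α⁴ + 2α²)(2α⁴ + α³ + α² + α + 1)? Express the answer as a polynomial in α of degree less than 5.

Multiply in Z/3Z[α]: (α⁴ + 2α²)·(2α⁴ + α³ + α² + α + 1) = 2α⁸ + α⁷ + 2α⁶ + 2α³ + 2α².
Reduce using α⁵ ≡ 2α³ + α² + α + 2 (mod α⁵ + α³ + 2α² + 2α + 1).
Reduced: 2α² + α + 2.

2α^2 + α + 2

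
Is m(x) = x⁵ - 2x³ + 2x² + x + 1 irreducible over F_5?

Check for roots in F_5: m(0) = 1; m(1) = 3; m(2) = 2; m(3) = 1; m(4) = 3.
No roots, so no linear factors.
Degree-2 irreducible divisors: test the 10 monic irreducibles of degree 2 over GF(5).
None of them divide m (all give nonzero remainder).
No irreducible factor of degree ≤ 2 exists, so m is irreducible over GF(5).

Yes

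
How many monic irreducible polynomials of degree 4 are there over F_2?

Gauss's count: N_{2}(4) = (1/4) Σ_{d|4} μ(4/d)·2^d.
Divisors of 4: 1, 2, 4; μ(4/d) for each: 0, -1, 1.
Σ = − 2^2 + 2^4 = 12.
N = 12/4 = 3.

3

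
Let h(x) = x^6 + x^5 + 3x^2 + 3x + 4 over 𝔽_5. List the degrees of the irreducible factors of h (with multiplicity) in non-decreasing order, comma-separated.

6

Roots in 𝔽_5: h(0) = 4; h(1) = 2; h(2) = 3; h(3) = 2; h(4) = 4.
Complete factorization: h(x) = (x^6 + x^5 + 3x^2 + 3x + 4).
Factor degrees with multiplicity: 6 = 6.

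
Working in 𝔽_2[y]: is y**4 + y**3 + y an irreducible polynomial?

Write h(y) = y**4 + y**3 + y.
Check for roots in 𝔽_2: h(0) = 0 → root; h(1) = 1.
h(0) = 0, so (y) divides h(y); h is reducible.

No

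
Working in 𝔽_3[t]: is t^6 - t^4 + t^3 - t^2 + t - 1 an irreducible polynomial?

Write m(t) = t^6 - t^4 + t^3 - t^2 + t - 1.
Check for roots in 𝔽_3: m(0) = 2; m(1) = 0 → root; m(2) = 2.
m(1) = 0, so (t − 1) divides m(t); m is reducible.

No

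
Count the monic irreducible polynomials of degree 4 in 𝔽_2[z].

By the necklace-counting formula, N_2(4) = (1/4) Σ_{d|4} μ(4/d)·2^d.
Divisors of 4: 1, 2, 4; μ(4/d) for each: 0, -1, 1.
Σ = − 2^2 + 2^4 = 12.
N = 12/4 = 3.

3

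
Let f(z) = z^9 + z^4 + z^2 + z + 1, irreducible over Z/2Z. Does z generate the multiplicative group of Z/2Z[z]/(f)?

|GF(2^9)^×| = 2^9 − 1 = 511. Prime factorization: 511 = 7·73.
f is primitive ⇔ z has order 511 in GF(2)[z]/(f), i.e. z^(511/q) ≠ 1 for each prime q | 511.
z^(73) mod f = 1
z^(7) mod f = z^7.
Since z^(73) = 1, the order of z divides 73 < 511; not primitive.

No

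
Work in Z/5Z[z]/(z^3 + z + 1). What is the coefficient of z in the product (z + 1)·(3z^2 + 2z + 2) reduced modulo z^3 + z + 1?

Multiply in Z/5Z[z]: (z + 1)·(3z^2 + 2z + 2) = 3z^3 + 4z + 2.
Reduce using z^3 ≡ 4z + 4 (mod z^3 + z + 1).
Reduced: z + 4.

1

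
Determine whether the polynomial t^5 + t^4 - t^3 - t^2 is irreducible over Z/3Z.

No

Write m(t) = t^5 + t^4 - t^3 - t^2.
Check for roots in Z/3Z: m(0) = 0 → root; m(1) = 0 → root; m(2) = 0 → root.
m(0) = 0, so (t) divides m(t); m is reducible.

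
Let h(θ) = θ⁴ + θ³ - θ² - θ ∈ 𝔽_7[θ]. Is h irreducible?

No

Check for roots in 𝔽_7: h(0) = 0 → root; h(1) = 0 → root; h(2) = 4; h(3) = 5; h(4) = 6; h(5) = 6; h(6) = 0 → root.
h(0) = 0, so (θ) divides h(θ); h is reducible.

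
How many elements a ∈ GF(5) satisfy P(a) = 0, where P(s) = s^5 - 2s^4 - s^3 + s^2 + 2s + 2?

Evaluate at each of the 5 elements of GF(5):
P(0) = 2; P(1) = 3; P(2) = 2; P(3) = 1; P(4) = 4.
No element is a root.

0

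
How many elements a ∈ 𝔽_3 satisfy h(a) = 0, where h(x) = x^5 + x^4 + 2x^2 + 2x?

Evaluate at each of the 3 elements of 𝔽_3:
h(0) = 0 → root; h(1) = 0 → root; h(2) = 0 → root.
Roots: {0, 1, 2}.

3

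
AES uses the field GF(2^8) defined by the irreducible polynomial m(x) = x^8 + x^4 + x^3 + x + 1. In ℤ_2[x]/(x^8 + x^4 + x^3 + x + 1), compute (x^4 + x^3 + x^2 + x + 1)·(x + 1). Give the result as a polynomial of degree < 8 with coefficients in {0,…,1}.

x^5 + 1

Multiply in ℤ_2[x]: (x^4 + x^3 + x^2 + x + 1)·(x + 1) = x^5 + 1.
Reduced: x^5 + 1.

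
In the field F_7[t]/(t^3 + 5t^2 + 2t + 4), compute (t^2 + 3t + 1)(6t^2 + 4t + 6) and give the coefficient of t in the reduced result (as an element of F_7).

0

Multiply in F_7[t]: (t^2 + 3t + 1)·(6t^2 + 4t + 6) = 6t^4 + t^3 + 3t^2 + t + 6.
Reduce using t^3 ≡ 2t^2 + 5t + 3 (mod t^3 + 5t^2 + 2t + 4).
Reduced: 3t^2 + 3.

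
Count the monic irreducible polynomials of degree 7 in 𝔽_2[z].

The number of monic irreducibles of degree 7 over GF(2) is (1/7)·Σ_{d∣7} μ(7/d) 2^d.
Divisors of 7: 1, 7; μ(7/d) for each: -1, 1.
Σ = − 2^1 + 2^7 = 126.
N = 126/7 = 18.

18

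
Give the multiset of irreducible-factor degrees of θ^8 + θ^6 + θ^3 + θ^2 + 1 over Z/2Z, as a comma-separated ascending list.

8

Write f(θ) = θ^8 + θ^6 + θ^3 + θ^2 + 1.
Roots in Z/2Z: f(0) = 1; f(1) = 1.
Complete factorization: f(θ) = (θ^8 + θ^6 + θ^3 + θ^2 + 1).
Factor degrees with multiplicity: 8 = 8.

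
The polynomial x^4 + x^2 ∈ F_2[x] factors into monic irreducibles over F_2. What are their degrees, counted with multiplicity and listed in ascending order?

Write g(x) = x^4 + x^2.
Roots in F_2: g(0) = 0 → root; g(1) = 0 → root.
Linear factors from roots: (x), (x + 1).
Complete factorization: g(x) = (x)^2·(x + 1)^2.
Factor degrees with multiplicity: 1 + 1 + 1 + 1 = 4.

1, 1, 1, 1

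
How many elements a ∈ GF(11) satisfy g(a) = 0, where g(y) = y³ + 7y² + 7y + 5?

3

Evaluate at each of the 11 elements of GF(11):
g(0) = 5; g(1) = 9; g(2) = 0 → root; g(3) = 6; g(4) = 0 → root; g(5) = 10; g(6) = 9; g(7) = 3; g(8) = 9; g(9) = 0 → root; g(10) = 4.
Roots: {2, 4, 9}.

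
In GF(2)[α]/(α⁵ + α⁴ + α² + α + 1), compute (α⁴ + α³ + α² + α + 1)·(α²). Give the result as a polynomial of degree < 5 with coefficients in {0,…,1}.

Multiply in GF(2)[α]: (α⁴ + α³ + α² + α + 1)·(α²) = α⁶ + α⁵ + α⁴ + α³ + α².
Reduce using α⁵ ≡ α⁴ + α² + α + 1 (mod α⁵ + α⁴ + α² + α + 1).
Reduced: α⁴ + α.

α^4 + α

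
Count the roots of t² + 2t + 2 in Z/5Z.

2

Write h(t) = t² + 2t + 2.
Evaluate at each of the 5 elements of Z/5Z:
h(0) = 2; h(1) = 0 → root; h(2) = 0 → root; h(3) = 2; h(4) = 1.
Roots: {1, 2}.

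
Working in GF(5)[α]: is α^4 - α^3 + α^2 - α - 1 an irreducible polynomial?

Write h(α) = α^4 - α^3 + α^2 - α - 1.
Check for roots in GF(5): h(0) = 4; h(1) = 4; h(2) = 4; h(3) = 4; h(4) = 3.
No roots, so no linear factors.
Degree-2 irreducible divisors: test the 10 monic irreducibles of degree 2 over GF(5).
None of them divide h (all give nonzero remainder).
No irreducible factor of degree ≤ 2 exists, so h is irreducible over GF(5).

Yes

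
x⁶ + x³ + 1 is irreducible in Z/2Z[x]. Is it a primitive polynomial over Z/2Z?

Write f(x) = x⁶ + x³ + 1.
|GF(2^6)^×| = 2^6 − 1 = 63. Prime factorization: 63 = 3^2·7.
f is primitive ⇔ x has order 63 in GF(2)[x]/(f), i.e. x^(63/q) ≠ 1 for each prime q | 63.
x^(21) mod f = x³.
x^(9) mod f = 1
Since x^(9) = 1, the order of x divides 9 < 63; not primitive.

No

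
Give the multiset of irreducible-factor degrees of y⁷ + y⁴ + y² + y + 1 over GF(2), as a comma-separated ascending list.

2, 2, 3

Write f(y) = y⁷ + y⁴ + y² + y + 1.
Roots in GF(2): f(0) = 1; f(1) = 1.
Complete factorization: f(y) = (y² + y + 1)^2·(y³ + y + 1).
Factor degrees with multiplicity: 2 + 2 + 3 = 7.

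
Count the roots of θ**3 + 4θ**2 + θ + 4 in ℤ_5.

Write h(θ) = θ**3 + 4θ**2 + θ + 4.
Evaluate at each of the 5 elements of ℤ_5:
h(0) = 4; h(1) = 0 → root; h(2) = 0 → root; h(3) = 0 → root; h(4) = 1.
Roots: {1, 2, 3}.

3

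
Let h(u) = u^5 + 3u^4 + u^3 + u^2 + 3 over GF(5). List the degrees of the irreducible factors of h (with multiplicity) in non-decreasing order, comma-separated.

Roots in GF(5): h(0) = 3; h(1) = 4; h(2) = 0 → root; h(3) = 0 → root; h(4) = 0 → root.
Linear factors from roots: (u + 3), (u + 2), (u + 1).
Complete factorization: h(u) = (u + 1)·(u + 2)·(u + 3)·(u^2 + 2u + 3).
Factor degrees with multiplicity: 1 + 1 + 1 + 2 = 5.

1, 1, 1, 2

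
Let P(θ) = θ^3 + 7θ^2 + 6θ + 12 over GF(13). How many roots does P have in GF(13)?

Evaluate at each of the 13 elements of GF(13):
P(0) = 12; P(1) = 0 → root; P(2) = 8; P(3) = 3; P(4) = 4; P(5) = 4; P(6) = 9; P(7) = 12; P(8) = 6; P(9) = 10; P(10) = 4; P(11) = 7; P(12) = 12.
Roots: {1}.

1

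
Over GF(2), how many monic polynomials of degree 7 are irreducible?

x^(2^7) − x is the product of all monic irreducibles of degree dividing 7; Möbius inversion gives N = (1/7) Σ μ(7/d)·2^d.
Divisors of 7: 1, 7; μ(7/d) for each: -1, 1.
Σ = − 2^1 + 2^7 = 126.
N = 126/7 = 18.

18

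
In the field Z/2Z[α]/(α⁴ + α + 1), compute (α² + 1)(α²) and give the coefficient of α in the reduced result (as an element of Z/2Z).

1

Multiply in Z/2Z[α]: (α² + 1)·(α²) = α⁴ + α².
Reduce using α⁴ ≡ α + 1 (mod α⁴ + α + 1).
Reduced: α² + α + 1.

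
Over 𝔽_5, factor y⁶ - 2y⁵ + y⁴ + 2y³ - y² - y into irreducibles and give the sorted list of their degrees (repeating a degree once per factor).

Write f(y) = y⁶ - 2y⁵ + y⁴ + 2y³ - y² - y.
Roots in 𝔽_5: f(0) = 0 → root; f(1) = 0 → root; f(2) = 1; f(3) = 1; f(4) = 2.
Linear factors from roots: (y), (y - 1).
Complete factorization: f(y) = (y)·(y - 1)·(y² - 2)·(y² - y + 2).
Factor degrees with multiplicity: 1 + 1 + 2 + 2 = 6.

1, 1, 2, 2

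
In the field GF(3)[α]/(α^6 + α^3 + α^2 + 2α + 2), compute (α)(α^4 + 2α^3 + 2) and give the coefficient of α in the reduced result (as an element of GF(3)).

2

Multiply in GF(3)[α]: (α)·(α^4 + 2α^3 + 2) = α^5 + 2α^4 + 2α.
Reduced: α^5 + 2α^4 + 2α.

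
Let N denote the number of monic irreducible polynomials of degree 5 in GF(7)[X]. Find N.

The number of monic irreducibles of degree 5 over GF(7) is (1/5)·Σ_{d∣5} μ(5/d) 7^d.
Divisors of 5: 1, 5; μ(5/d) for each: -1, 1.
Σ = − 7^1 + 7^5 = 16800.
N = 16800/5 = 3360.

3360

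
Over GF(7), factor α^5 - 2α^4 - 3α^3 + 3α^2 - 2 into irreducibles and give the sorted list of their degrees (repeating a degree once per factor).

Write f(α) = α^5 - 2α^4 - 3α^3 + 3α^2 - 2.
Linear factors from roots: (α - 2).
Complete factorization: f(α) = (α - 2)·(α^2 + 2α + 3)·(α^2 - 2α - 2).
Factor degrees with multiplicity: 1 + 2 + 2 = 5.

1, 2, 2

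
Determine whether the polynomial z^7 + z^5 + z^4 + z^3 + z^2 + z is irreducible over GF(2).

Write f(z) = z^7 + z^5 + z^4 + z^3 + z^2 + z.
Check for roots in GF(2): f(0) = 0 → root; f(1) = 0 → root.
f(0) = 0, so (z) divides f(z); f is reducible.

No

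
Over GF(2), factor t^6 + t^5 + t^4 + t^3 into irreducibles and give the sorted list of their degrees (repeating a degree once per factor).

1, 1, 1, 1, 1, 1

Write h(t) = t^6 + t^5 + t^4 + t^3.
Roots in GF(2): h(0) = 0 → root; h(1) = 0 → root.
Linear factors from roots: (t), (t + 1).
Complete factorization: h(t) = (t)^3·(t + 1)^3.
Factor degrees with multiplicity: 1 + 1 + 1 + 1 + 1 + 1 = 6.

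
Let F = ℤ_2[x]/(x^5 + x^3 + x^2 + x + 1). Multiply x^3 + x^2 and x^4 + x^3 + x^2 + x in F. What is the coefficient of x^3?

Multiply in ℤ_2[x]: (x^3 + x^2)·(x^4 + x^3 + x^2 + x) = x^7 + x^3.
Reduce using x^5 ≡ x^3 + x^2 + x + 1 (mod x^5 + x^3 + x^2 + x + 1).
Reduced: x^4 + x^3 + x + 1.

1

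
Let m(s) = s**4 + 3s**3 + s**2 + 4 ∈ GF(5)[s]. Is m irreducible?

No

Check for roots in GF(5): m(0) = 4; m(1) = 4; m(2) = 3; m(3) = 0 → root; m(4) = 3.
m(3) = 0, so (s − 3) divides m(s); m is reducible.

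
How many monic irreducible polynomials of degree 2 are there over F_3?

3

The number of monic irreducibles of degree 2 over GF(3) is (1/2)·Σ_{d∣2} μ(2/d) 3^d.
Divisors of 2: 1, 2; μ(2/d) for each: -1, 1.
Σ = − 3^1 + 3^2 = 6.
N = 6/2 = 3.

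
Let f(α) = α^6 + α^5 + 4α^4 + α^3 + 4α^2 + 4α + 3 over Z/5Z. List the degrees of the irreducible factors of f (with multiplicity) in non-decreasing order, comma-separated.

1, 2, 3

Roots in Z/5Z: f(0) = 3; f(1) = 3; f(2) = 0 → root; f(3) = 4; f(4) = 1.
Linear factors from roots: (α + 3).
Complete factorization: f(α) = (α + 3)·(α^2 + 3)·(α^3 + 3α^2 + 2α + 2).
Factor degrees with multiplicity: 1 + 2 + 3 = 6.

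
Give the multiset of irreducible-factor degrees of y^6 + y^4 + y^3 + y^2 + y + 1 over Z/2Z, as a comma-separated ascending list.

1, 1, 4

Write g(y) = y^6 + y^4 + y^3 + y^2 + y + 1.
Roots in Z/2Z: g(0) = 1; g(1) = 0 → root.
Linear factors from roots: (y + 1).
Complete factorization: g(y) = (y + 1)^2·(y^4 + y + 1).
Factor degrees with multiplicity: 1 + 1 + 4 = 6.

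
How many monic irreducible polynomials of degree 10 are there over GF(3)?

Gauss's count: N_{3}(10) = (1/10) Σ_{d|10} μ(10/d)·3^d.
Divisors of 10: 1, 2, 5, 10; μ(10/d) for each: 1, -1, -1, 1.
Σ = 3^1 − 3^2 − 3^5 + 3^10 = 58800.
N = 58800/10 = 5880.

5880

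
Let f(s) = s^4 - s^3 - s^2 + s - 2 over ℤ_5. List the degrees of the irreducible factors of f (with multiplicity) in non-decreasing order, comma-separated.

Roots in ℤ_5: f(0) = 3; f(1) = 3; f(2) = 4; f(3) = 1; f(4) = 3.
Complete factorization: f(s) = (s^4 - s^3 - s^2 + s - 2).
Factor degrees with multiplicity: 4 = 4.

4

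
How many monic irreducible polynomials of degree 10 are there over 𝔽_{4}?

x^(4^10) − x is the product of all monic irreducibles of degree dividing 10; Möbius inversion gives N = (1/10) Σ μ(10/d)·4^d.
Divisors of 10: 1, 2, 5, 10; μ(10/d) for each: 1, -1, -1, 1.
Σ = 4^1 − 4^2 − 4^5 + 4^10 = 1047540.
N = 1047540/10 = 104754.

104754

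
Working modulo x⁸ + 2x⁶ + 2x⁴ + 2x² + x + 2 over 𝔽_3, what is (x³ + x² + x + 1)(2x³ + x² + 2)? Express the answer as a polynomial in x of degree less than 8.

Multiply in 𝔽_3[x]: (x³ + x² + x + 1)·(2x³ + x² + 2) = 2x⁶ + 2x³ + 2x + 2.
Reduced: 2x⁶ + 2x³ + 2x + 2.

2x^6 + 2x^3 + 2x + 2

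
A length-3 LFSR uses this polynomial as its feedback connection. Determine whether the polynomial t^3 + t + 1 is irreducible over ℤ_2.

Yes

Write g(t) = t^3 + t + 1.
Check for roots in ℤ_2: g(0) = 1; g(1) = 1.
No roots. A degree-3 polynomial over a field with no linear factor is irreducible.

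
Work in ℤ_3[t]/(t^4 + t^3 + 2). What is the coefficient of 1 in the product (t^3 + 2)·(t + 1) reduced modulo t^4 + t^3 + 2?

0

Multiply in ℤ_3[t]: (t^3 + 2)·(t + 1) = t^4 + t^3 + 2t + 2.
Reduce using t^4 ≡ 2t^3 + 1 (mod t^4 + t^3 + 2).
Reduced: 2t.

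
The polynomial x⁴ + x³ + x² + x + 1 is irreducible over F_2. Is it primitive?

No

Write f(x) = x⁴ + x³ + x² + x + 1.
|GF(2^4)^×| = 2^4 − 1 = 15. Prime factorization: 15 = 3·5.
f is primitive ⇔ x has order 15 in GF(2)[x]/(f), i.e. x^(15/q) ≠ 1 for each prime q | 15.
x^(5) mod f = 1
x^(3) mod f = x³.
Since x^(5) = 1, the order of x divides 5 < 15; not primitive.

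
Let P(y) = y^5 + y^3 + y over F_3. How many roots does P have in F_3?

3

Evaluate at each of the 3 elements of F_3:
P(0) = 0 → root; P(1) = 0 → root; P(2) = 0 → root.
Roots: {0, 1, 2}.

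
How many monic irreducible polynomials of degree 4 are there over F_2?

3

By the necklace-counting formula, N_2(4) = (1/4) Σ_{d|4} μ(4/d)·2^d.
Divisors of 4: 1, 2, 4; μ(4/d) for each: 0, -1, 1.
Σ = − 2^2 + 2^4 = 12.
N = 12/4 = 3.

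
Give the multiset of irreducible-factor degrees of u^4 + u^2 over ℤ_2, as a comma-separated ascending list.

1, 1, 1, 1

Write g(u) = u^4 + u^2.
Roots in ℤ_2: g(0) = 0 → root; g(1) = 0 → root.
Linear factors from roots: (u), (u + 1).
Complete factorization: g(u) = (u)^2·(u + 1)^2.
Factor degrees with multiplicity: 1 + 1 + 1 + 1 = 4.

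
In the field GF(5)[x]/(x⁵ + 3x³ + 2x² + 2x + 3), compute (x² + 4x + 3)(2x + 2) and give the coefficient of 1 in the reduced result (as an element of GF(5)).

Multiply in GF(5)[x]: (x² + 4x + 3)·(2x + 2) = 2x³ + 4x + 1.
Reduced: 2x³ + 4x + 1.

1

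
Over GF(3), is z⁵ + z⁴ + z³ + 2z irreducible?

Write g(z) = z⁵ + z⁴ + z³ + 2z.
Check for roots in GF(3): g(0) = 0 → root; g(1) = 2; g(2) = 0 → root.
g(0) = 0, so (z) divides g(z); g is reducible.

No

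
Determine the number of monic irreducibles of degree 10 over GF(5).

976248

By the necklace-counting formula, N_5(10) = (1/10) Σ_{d|10} μ(10/d)·5^d.
Divisors of 10: 1, 2, 5, 10; μ(10/d) for each: 1, -1, -1, 1.
Σ = 5^1 − 5^2 − 5^5 + 5^10 = 9762480.
N = 9762480/10 = 976248.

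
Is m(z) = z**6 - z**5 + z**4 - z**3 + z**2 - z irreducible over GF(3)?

No

Check for roots in GF(3): m(0) = 0 → root; m(1) = 0 → root; m(2) = 0 → root.
m(0) = 0, so (z) divides m(z); m is reducible.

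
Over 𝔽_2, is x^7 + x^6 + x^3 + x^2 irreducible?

No

Write g(x) = x^7 + x^6 + x^3 + x^2.
Check for roots in 𝔽_2: g(0) = 0 → root; g(1) = 0 → root.
g(0) = 0, so (x) divides g(x); g is reducible.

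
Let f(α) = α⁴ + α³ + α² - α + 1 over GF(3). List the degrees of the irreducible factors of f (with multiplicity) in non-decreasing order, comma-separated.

Roots in GF(3): f(0) = 1; f(1) = 0 → root; f(2) = 0 → root.
Linear factors from roots: (α - 1), (α + 1).
Complete factorization: f(α) = (α + 1)·(α - 1)·(α² + α - 1).
Factor degrees with multiplicity: 1 + 1 + 2 = 4.

1, 1, 2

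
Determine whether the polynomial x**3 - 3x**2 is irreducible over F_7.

Write P(x) = x**3 - 3x**2.
Check for roots in F_7: P(0) = 0 → root; P(1) = 5; P(2) = 3; P(3) = 0 → root; P(4) = 2; P(5) = 1; P(6) = 3.
P(0) = 0, so (x) divides P(x); P is reducible.

No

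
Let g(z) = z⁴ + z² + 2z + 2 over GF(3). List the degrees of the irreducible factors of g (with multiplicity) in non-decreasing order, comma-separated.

1, 3

Roots in GF(3): g(0) = 2; g(1) = 0 → root; g(2) = 2.
Linear factors from roots: (z + 2).
Complete factorization: g(z) = (z + 2)·(z³ + z² + 2z + 1).
Factor degrees with multiplicity: 1 + 3 = 4.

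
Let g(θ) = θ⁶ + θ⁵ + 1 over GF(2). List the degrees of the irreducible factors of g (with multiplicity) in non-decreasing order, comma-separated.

6

Roots in GF(2): g(0) = 1; g(1) = 1.
Complete factorization: g(θ) = (θ⁶ + θ⁵ + 1).
Factor degrees with multiplicity: 6 = 6.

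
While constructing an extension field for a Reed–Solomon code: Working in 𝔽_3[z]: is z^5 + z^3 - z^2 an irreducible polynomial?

No

Write h(z) = z^5 + z^3 - z^2.
Check for roots in 𝔽_3: h(0) = 0 → root; h(1) = 1; h(2) = 0 → root.
h(0) = 0, so (z) divides h(z); h is reducible.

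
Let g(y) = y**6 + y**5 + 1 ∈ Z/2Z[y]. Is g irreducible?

Yes

Check for roots in Z/2Z: g(0) = 1; g(1) = 1.
No roots, so no linear factors.
Monic irreducibles of degree 2 over GF(2): y**2 + y + 1.
None of them divide g (all give nonzero remainder).
Monic irreducibles of degree 3 over GF(2): y**3 + y + 1, y**3 + y**2 + 1.
None of them divide g (all give nonzero remainder).
No irreducible factor of degree ≤ 3 exists, so g is irreducible over GF(2).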